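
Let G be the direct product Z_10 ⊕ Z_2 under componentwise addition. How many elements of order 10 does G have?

An element (a,b) has order lcm(ord(a), ord(b)); count pairs with lcm equal to 10.
Enumerating gives 12 such elements.

12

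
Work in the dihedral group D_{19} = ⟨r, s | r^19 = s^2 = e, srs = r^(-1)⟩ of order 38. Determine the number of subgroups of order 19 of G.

|G| = 38 and 19 | 38, so subgroups of order 19 are possible by Lagrange.
The subgroups of order 19 are: {e, r, r^2, r^3, r^4, r^5, r^6, r^7, r^8, r^9, r^10, r^11, r^12, r^13, r^14, r^15, r^16, r^17, r^18}.
So G has 1 subgroup of order 19.

1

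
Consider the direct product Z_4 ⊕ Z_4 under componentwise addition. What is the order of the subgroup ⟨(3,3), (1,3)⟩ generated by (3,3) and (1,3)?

8

|⟨(3,3)⟩| = 4 and |⟨(1,3)⟩| = 4, so |H| is a multiple of lcm(4, 4) = 4 and divides |G| = 16.
Closing under the operation: H = {(0,0), (0,2), (1,1), (1,3), (2,0), (2,2), (3,1), (3,3)}, so |H| = 8.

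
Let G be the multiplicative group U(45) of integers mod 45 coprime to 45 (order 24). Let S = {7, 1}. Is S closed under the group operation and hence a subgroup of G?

7 ∈ S but its inverse 13 ∉ S, so S is not a subgroup.

No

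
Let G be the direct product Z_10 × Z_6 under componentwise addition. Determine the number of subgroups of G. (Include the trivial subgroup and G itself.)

|G| = 60, so by Lagrange every subgroup order divides 60. Divisors: 1, 2, 3, 4, 5, 6, 10, 12, 15, 20, 30, 60.
Subgroups by order — order 1: 1; order 2: 3; order 3: 1; order 4: 1; order 5: 1; order 6: 3; order 10: 3; order 12: 1; order 15: 1; order 20: 1; order 30: 3; order 60: 1.
Total: 1 + 3 + 1 + 1 + 1 + 3 + 3 + 1 + 1 + 1 + 3 + 1 = 20.

20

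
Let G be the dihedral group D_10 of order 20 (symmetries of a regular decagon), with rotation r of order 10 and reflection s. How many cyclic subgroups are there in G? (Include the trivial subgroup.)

14

Each element a generates a cyclic subgroup ⟨a⟩; distinct elements may generate the same one (a cyclic group of order d has φ(d) generators).
Cyclic subgroups by order — order 1: 1; order 2: 11; order 5: 1; order 10: 1.
Total: 14.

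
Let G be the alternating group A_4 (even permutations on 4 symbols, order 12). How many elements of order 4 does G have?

No element of G has order 4 (even though 4 | 12).

0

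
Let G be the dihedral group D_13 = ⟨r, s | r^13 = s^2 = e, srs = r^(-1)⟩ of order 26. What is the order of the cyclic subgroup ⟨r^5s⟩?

Computing powers of r^5s: the smallest k with (r^5s)^k = e is k = 2.

2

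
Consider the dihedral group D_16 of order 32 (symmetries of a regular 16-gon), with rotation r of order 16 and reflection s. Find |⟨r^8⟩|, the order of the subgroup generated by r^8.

Computing powers of r^8: the smallest k with (r^8)^k = e is k = 2.

2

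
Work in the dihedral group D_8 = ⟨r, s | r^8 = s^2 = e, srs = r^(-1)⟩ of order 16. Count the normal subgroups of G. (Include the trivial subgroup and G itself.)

7

G has 19 subgroups. Checking conjugation-invariance by order — order 1: 1/1 normal; order 2: 1/9 normal; order 4: 1/5 normal; order 8: 3/3 normal; order 16: 1/1 normal.
Total normal subgroups: 7.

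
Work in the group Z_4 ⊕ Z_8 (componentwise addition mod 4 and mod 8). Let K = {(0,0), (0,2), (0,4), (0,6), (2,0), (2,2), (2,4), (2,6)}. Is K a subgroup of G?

Yes

|K| = 8 divides |G| = 32, consistent with Lagrange.
K contains the identity, every element's inverse is in K, and K is closed under +: it is a subgroup.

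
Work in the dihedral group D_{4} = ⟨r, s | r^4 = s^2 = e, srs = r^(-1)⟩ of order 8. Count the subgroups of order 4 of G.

3

|G| = 8 and 4 | 8, so subgroups of order 4 are possible by Lagrange.
The subgroups of order 4 are: {e, r, r^2, r^3}; {e, r^2, s, r^2s}; {e, r^2, rs, r^3s}.
So G has 3 subgroups of order 4.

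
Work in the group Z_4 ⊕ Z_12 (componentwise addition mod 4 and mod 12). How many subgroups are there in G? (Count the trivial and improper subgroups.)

30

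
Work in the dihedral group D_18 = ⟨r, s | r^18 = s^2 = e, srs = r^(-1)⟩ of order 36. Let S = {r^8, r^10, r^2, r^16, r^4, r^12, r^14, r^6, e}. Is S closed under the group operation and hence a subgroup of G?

|S| = 9 divides |G| = 36, consistent with Lagrange.
S contains the identity, every element's inverse is in S, and S is closed under ·: it is a subgroup.
In fact S = ⟨r^4⟩.

Yes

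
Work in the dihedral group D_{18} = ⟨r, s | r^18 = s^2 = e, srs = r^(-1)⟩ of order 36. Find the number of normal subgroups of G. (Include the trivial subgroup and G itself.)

9

G has 45 subgroups. Checking conjugation-invariance by order — order 1: 1/1 normal; order 2: 1/19 normal; order 3: 1/1 normal; order 4: 0/9 normal; order 6: 1/7 normal; order 9: 1/1 normal; order 12: 0/3 normal; order 18: 3/3 normal; order 36: 1/1 normal.
Total normal subgroups: 9.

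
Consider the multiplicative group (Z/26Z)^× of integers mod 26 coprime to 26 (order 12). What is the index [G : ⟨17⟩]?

2

|⟨17⟩| = 6 and |G| = 12.
By Lagrange, [G : H] = |G|/|H| = 12/6 = 2.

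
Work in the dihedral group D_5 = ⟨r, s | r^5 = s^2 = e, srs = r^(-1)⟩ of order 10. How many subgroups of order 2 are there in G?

5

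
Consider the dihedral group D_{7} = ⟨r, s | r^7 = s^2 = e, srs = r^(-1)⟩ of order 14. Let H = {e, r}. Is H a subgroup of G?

r ∈ H but its inverse r^6 ∉ H, so H is not a subgroup.

No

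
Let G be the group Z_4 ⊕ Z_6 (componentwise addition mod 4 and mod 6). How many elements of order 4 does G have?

4

An element (a,b) has order lcm(ord(a), ord(b)); count pairs with lcm equal to 4.
Enumerating gives 4 such elements.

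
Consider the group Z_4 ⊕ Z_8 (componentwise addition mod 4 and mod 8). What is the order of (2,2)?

4

The order of (2,2) in Z_4 × Z_8 is lcm(ord(2) in Z_4, ord(2) in Z_8).
ord(2) = 2 and ord(2) = 4, so |⟨(2,2)⟩| = lcm(2, 4) = 4.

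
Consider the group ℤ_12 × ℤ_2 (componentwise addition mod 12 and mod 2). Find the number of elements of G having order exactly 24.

An element (a,b) has order lcm(ord(a), ord(b)); count pairs with lcm equal to 24.
Enumerating gives 0 such elements.

0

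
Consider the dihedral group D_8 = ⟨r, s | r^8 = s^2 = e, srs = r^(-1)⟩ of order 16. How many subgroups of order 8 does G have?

3

|G| = 16 and 8 | 16, so subgroups of order 8 are possible by Lagrange.
The subgroups of order 8 are: {e, r, r^2, r^3, r^4, r^5, r^6, r^7}; {e, r^2, r^4, r^6, s, r^2s, r^4s, r^6s}; {e, r^2, r^4, r^6, rs, r^3s, r^5s, r^7s}.
So G has 3 subgroups of order 8.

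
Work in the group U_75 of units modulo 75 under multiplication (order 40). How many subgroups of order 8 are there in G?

1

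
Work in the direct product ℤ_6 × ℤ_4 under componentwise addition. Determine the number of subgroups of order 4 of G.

3

|G| = 24 and 4 | 24, so subgroups of order 4 are possible by Lagrange.
The subgroups of order 4 are: {(0,0), (0,1), (0,2), (0,3)}; {(0,0), (0,2), (3,0), (3,2)}; {(0,0), (0,2), (3,1), (3,3)}.
So G has 3 subgroups of order 4.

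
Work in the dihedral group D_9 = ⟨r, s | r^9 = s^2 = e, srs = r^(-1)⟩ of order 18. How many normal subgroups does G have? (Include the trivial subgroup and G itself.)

G has 16 subgroups. Checking conjugation-invariance by order — order 1: 1/1 normal; order 2: 0/9 normal; order 3: 1/1 normal; order 6: 0/3 normal; order 9: 1/1 normal; order 18: 1/1 normal.
Total normal subgroups: 4.

4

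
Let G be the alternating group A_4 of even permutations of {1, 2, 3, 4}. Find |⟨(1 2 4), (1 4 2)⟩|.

3

|⟨(1 2 4)⟩| = 3 and |⟨(1 4 2)⟩| = 3, so |H| is a multiple of lcm(3, 3) = 3 and divides |G| = 12.
Closing under the operation: H = {e, (1 2 4), (1 4 2)}, so |H| = 3.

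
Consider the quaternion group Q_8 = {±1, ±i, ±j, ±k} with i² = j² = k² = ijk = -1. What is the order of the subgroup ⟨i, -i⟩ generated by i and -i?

|⟨i⟩| = 4 and |⟨-i⟩| = 4, so |H| is a multiple of lcm(4, 4) = 4 and divides |G| = 8.
Closing under the operation: H = {1, -1, i, -i}, so |H| = 4.

4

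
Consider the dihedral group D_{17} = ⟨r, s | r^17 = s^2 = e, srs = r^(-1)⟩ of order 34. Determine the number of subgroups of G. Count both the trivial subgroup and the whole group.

|G| = 34, so by Lagrange every subgroup order divides 34. Divisors: 1, 2, 17, 34.
Subgroups by order — order 1: 1; order 2: 17; order 17: 1; order 34: 1.
Total: 1 + 17 + 1 + 1 = 20.

20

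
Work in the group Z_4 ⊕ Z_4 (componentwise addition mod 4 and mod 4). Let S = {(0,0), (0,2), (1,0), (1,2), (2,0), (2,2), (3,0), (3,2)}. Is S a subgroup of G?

|S| = 8 divides |G| = 16, consistent with Lagrange.
S contains the identity, every element's inverse is in S, and S is closed under +: it is a subgroup.

Yes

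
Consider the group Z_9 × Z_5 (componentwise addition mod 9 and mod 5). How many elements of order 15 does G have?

An element (a,b) has order lcm(ord(a), ord(b)); count pairs with lcm equal to 15.
Enumerating gives 8 such elements.

8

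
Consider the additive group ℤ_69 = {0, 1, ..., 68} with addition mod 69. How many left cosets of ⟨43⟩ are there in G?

|⟨43⟩| = 69 and |G| = 69.
By Lagrange, [G : H] = |G|/|H| = 69/69 = 1.

1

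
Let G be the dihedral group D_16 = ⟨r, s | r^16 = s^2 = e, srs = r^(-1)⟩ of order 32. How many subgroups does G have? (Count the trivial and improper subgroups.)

36

|G| = 32, so by Lagrange every subgroup order divides 32. Divisors: 1, 2, 4, 8, 16, 32.
Subgroups by order — order 1: 1; order 2: 17; order 4: 9; order 8: 5; order 16: 3; order 32: 1.
Total: 1 + 17 + 9 + 5 + 3 + 1 = 36.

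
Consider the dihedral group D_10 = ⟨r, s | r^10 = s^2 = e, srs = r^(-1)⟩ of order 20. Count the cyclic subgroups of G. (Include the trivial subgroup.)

Each element a generates a cyclic subgroup ⟨a⟩; distinct elements may generate the same one (a cyclic group of order d has φ(d) generators).
Cyclic subgroups by order — order 1: 1; order 2: 11; order 5: 1; order 10: 1.
Total: 14.

14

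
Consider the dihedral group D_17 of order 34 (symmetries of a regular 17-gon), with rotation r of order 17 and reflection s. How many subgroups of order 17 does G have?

|G| = 34 and 17 | 34, so subgroups of order 17 are possible by Lagrange.
The subgroups of order 17 are: {e, r, r^2, r^3, r^4, r^5, r^6, r^7, r^8, r^9, r^10, r^11, r^12, r^13, r^14, r^15, r^16}.
So G has 1 subgroup of order 17.

1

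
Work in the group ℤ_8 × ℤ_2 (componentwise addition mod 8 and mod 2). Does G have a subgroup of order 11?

No

11 does not divide |G| = 16, so by Lagrange no subgroup of order 11 exists.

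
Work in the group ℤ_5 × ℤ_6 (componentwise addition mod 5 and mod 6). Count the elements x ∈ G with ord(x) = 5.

4

An element (a,b) has order lcm(ord(a), ord(b)); count pairs with lcm equal to 5.
Enumerating gives 4 such elements.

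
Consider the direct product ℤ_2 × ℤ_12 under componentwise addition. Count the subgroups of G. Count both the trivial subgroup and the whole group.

|G| = 24, so by Lagrange every subgroup order divides 24. Divisors: 1, 2, 3, 4, 6, 8, 12, 24.
Subgroups by order — order 1: 1; order 2: 3; order 3: 1; order 4: 3; order 6: 3; order 8: 1; order 12: 3; order 24: 1.
Total: 1 + 3 + 1 + 3 + 3 + 1 + 3 + 1 = 16.

16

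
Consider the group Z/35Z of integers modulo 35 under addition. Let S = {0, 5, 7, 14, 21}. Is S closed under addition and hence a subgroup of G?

5 ∈ S but its inverse 30 ∉ S, so S is not a subgroup.

No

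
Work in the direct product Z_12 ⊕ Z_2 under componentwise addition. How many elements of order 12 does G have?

8

An element (a,b) has order lcm(ord(a), ord(b)); count pairs with lcm equal to 12.
Enumerating gives 8 such elements.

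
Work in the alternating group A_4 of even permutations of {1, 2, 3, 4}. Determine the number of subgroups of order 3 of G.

4

|G| = 12 and 3 | 12, so subgroups of order 3 are possible by Lagrange.
The subgroups of order 3 are: {e, (1 2 3), (1 3 2)}; {e, (1 2 4), (1 4 2)}; {e, (1 3 4), (1 4 3)}; {e, (2 3 4), (2 4 3)}.
So G has 4 subgroups of order 3.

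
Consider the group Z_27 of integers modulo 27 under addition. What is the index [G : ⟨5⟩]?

1

|⟨5⟩| = 27 and |G| = 27.
By Lagrange, [G : H] = |G|/|H| = 27/27 = 1.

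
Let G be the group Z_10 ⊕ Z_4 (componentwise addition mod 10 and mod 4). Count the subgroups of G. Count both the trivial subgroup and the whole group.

16

|G| = 40, so by Lagrange every subgroup order divides 40. Divisors: 1, 2, 4, 5, 8, 10, 20, 40.
Subgroups by order — order 1: 1; order 2: 3; order 4: 3; order 5: 1; order 8: 1; order 10: 3; order 20: 3; order 40: 1.
Total: 1 + 3 + 3 + 1 + 1 + 3 + 3 + 1 = 16.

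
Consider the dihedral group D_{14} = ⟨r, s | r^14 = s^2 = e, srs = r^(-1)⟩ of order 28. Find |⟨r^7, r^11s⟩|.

4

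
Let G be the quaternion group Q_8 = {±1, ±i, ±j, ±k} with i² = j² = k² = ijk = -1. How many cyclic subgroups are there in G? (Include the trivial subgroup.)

A cyclic subgroup of order d is generated by each of its φ(d) elements of order d, so the cyclic subgroups of order d number (#elements of order d)/φ(d).
Cyclic subgroups by order — order 1: 1; order 2: 1; order 4: 3.
Total: 5.

5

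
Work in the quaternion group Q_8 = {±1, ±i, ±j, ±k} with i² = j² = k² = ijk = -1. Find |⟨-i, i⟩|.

4

|⟨-i⟩| = 4 and |⟨i⟩| = 4, so |H| is a multiple of lcm(4, 4) = 4 and divides |G| = 8.
Closing under the operation: H = {1, -1, i, -i}, so |H| = 4.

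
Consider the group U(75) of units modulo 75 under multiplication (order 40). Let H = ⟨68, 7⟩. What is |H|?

8

|⟨68⟩| = 4 and |⟨7⟩| = 4, so |H| is a multiple of lcm(4, 4) = 4 and divides |G| = 40.
Closing under the operation: H = {1, 7, 26, 32, 43, 49, 68, 74}, so |H| = 8.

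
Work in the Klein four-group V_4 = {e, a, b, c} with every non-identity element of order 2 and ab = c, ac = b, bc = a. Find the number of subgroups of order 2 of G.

3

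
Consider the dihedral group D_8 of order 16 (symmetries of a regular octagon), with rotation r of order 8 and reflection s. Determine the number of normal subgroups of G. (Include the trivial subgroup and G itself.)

7

G has 19 subgroups. Checking conjugation-invariance by order — order 1: 1/1 normal; order 2: 1/9 normal; order 4: 1/5 normal; order 8: 3/3 normal; order 16: 1/1 normal.
Total normal subgroups: 7.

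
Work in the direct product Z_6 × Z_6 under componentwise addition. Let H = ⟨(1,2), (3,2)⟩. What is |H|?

18

|⟨(1,2)⟩| = 6 and |⟨(3,2)⟩| = 6, so |H| is a multiple of lcm(6, 6) = 6 and divides |G| = 36.
Closing under the operation: H = {(0,0), (0,2), (0,4), (1,0), (1,2), (1,4), (2,0), (2,2), (2,4), (3,0), (3,2), (3,4), (4,0), (4,2), (4,4), (5,0), (5,2), (5,4)}, so |H| = 18.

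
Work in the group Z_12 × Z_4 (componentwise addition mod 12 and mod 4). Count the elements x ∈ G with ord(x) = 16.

0

An element (a,b) has order lcm(ord(a), ord(b)); count pairs with lcm equal to 16.
Enumerating gives 0 such elements.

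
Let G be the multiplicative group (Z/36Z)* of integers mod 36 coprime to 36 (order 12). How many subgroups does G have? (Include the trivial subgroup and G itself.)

10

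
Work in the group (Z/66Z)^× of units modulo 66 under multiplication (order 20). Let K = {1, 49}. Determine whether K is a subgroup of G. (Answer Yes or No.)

No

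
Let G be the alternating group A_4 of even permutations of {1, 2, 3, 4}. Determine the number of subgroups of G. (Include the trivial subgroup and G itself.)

10

|G| = 12, so by Lagrange every subgroup order divides 12. Divisors: 1, 2, 3, 4, 6, 12.
Subgroups by order — order 1: 1; order 2: 3; order 3: 4; order 4: 1; order 6: 0; order 12: 1.
Total: 1 + 3 + 4 + 1 + 0 + 1 = 10.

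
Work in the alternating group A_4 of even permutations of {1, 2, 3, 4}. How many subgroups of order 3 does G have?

|G| = 12 and 3 | 12, so subgroups of order 3 are possible by Lagrange.
The subgroups of order 3 are: {e, (1 2 3), (1 3 2)}; {e, (1 2 4), (1 4 2)}; {e, (1 3 4), (1 4 3)}; {e, (2 3 4), (2 4 3)}.
So G has 4 subgroups of order 3.

4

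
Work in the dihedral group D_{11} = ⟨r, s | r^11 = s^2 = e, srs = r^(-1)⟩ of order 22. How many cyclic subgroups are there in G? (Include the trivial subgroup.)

Each element a generates a cyclic subgroup ⟨a⟩; distinct elements may generate the same one (a cyclic group of order d has φ(d) generators).
Cyclic subgroups by order — order 1: 1; order 2: 11; order 11: 1.
Total: 13.

13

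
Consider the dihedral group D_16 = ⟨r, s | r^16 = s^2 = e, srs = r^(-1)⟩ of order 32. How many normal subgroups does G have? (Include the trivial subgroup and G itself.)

8

G has 36 subgroups. Checking conjugation-invariance by order — order 1: 1/1 normal; order 2: 1/17 normal; order 4: 1/9 normal; order 8: 1/5 normal; order 16: 3/3 normal; order 32: 1/1 normal.
Total normal subgroups: 8.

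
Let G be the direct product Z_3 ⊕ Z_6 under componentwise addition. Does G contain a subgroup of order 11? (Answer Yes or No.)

No

11 does not divide |G| = 18, so by Lagrange no subgroup of order 11 exists.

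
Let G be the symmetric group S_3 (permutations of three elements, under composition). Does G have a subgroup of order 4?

4 does not divide |G| = 6, so by Lagrange no subgroup of order 4 exists.

No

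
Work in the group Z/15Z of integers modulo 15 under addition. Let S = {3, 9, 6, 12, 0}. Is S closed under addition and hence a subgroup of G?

|S| = 5 divides |G| = 15, consistent with Lagrange.
S contains the identity, every element's inverse is in S, and S is closed under +: it is a subgroup.
In fact S = ⟨3⟩.

Yes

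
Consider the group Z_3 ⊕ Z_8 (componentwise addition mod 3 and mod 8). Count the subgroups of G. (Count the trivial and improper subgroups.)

8

|G| = 24, so by Lagrange every subgroup order divides 24. Divisors: 1, 2, 3, 4, 6, 8, 12, 24.
Subgroups by order — order 1: 1; order 2: 1; order 3: 1; order 4: 1; order 6: 1; order 8: 1; order 12: 1; order 24: 1.
Total: 1 + 1 + 1 + 1 + 1 + 1 + 1 + 1 = 8.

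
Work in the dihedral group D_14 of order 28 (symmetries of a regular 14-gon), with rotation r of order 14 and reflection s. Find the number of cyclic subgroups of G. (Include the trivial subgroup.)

Each element a generates a cyclic subgroup ⟨a⟩; distinct elements may generate the same one (a cyclic group of order d has φ(d) generators).
Cyclic subgroups by order — order 1: 1; order 2: 15; order 7: 1; order 14: 1.
Total: 18.

18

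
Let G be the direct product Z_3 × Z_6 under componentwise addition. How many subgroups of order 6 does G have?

|G| = 18 and 6 | 18, so subgroups of order 6 are possible by Lagrange.
The subgroups of order 6 are: {(0,0), (0,1), (0,2), (0,3), (0,4), (0,5)}; {(0,0), (0,3), (1,0), (1,3), (2,0), (2,3)}; {(0,0), (0,3), (1,1), (1,4), (2,2), (2,5)}; {(0,0), (0,3), (1,2), (1,5), (2,1), (2,4)}.
So G has 4 subgroups of order 6.

4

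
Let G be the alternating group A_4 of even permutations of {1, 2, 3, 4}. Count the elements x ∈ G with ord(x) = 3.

8

The elements of order 3 are: (2 3 4), (2 4 3), (1 2 3), (1 2 4), (1 3 2), (1 3 4), (1 4 2), (1 4 3).
That's 8.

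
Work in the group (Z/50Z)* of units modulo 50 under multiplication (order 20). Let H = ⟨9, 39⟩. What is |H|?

10

|⟨9⟩| = 10 and |⟨39⟩| = 10, so |H| is a multiple of lcm(10, 10) = 10 and divides |G| = 20.
Closing under the operation: H = {1, 9, 11, 19, 21, 29, 31, 39, 41, 49}, so |H| = 10.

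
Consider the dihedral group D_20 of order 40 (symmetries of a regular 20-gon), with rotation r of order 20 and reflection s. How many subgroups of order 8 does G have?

|G| = 40 and 8 | 40, so subgroups of order 8 are possible by Lagrange.
The subgroups of order 8 are: {e, r^5, r^10, r^15, s, r^5s, r^10s, r^15s}; {e, r^5, r^10, r^15, rs, r^6s, r^11s, r^16s}; {e, r^5, r^10, r^15, r^2s, r^7s, r^12s, r^17s}; {e, r^5, r^10, r^15, r^3s, r^8s, r^13s, r^18s}; … (5 in all).
So G has 5 subgroups of order 8.

5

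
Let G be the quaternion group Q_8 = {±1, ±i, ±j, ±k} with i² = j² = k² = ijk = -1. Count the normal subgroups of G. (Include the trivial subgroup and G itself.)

6

G has 6 subgroups. Checking conjugation-invariance by order — order 1: 1/1 normal; order 2: 1/1 normal; order 4: 3/3 normal; order 8: 1/1 normal.
Total normal subgroups: 6.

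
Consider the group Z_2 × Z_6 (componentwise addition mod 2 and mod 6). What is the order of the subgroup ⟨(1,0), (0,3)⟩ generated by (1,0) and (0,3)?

4

|⟨(1,0)⟩| = 2 and |⟨(0,3)⟩| = 2, so |H| is a multiple of lcm(2, 2) = 2 and divides |G| = 12.
Closing under the operation: H = {(0,0), (0,3), (1,0), (1,3)}, so |H| = 4.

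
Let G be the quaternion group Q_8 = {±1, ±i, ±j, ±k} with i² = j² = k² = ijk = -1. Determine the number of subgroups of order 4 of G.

|G| = 8 and 4 | 8, so subgroups of order 4 are possible by Lagrange.
The subgroups of order 4 are: {1, -1, i, -i}; {1, -1, j, -j}; {1, -1, k, -k}.
So G has 3 subgroups of order 4.

3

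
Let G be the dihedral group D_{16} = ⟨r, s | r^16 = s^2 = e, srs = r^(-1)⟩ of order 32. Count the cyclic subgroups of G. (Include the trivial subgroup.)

21

Group the elements of G by the cyclic subgroup they generate; each cyclic subgroup of order d accounts for φ(d) elements.
Cyclic subgroups by order — order 1: 1; order 2: 17; order 4: 1; order 8: 1; order 16: 1.
Total: 21.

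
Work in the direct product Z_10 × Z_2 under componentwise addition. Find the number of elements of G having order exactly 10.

12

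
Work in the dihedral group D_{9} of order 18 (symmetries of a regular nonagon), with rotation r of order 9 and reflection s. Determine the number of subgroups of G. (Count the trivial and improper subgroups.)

16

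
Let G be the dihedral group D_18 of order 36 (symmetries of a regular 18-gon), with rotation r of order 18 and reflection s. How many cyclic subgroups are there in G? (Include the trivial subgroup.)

Each element a generates a cyclic subgroup ⟨a⟩; distinct elements may generate the same one (a cyclic group of order d has φ(d) generators).
Cyclic subgroups by order — order 1: 1; order 2: 19; order 3: 1; order 6: 1; order 9: 1; order 18: 1.
Total: 24.

24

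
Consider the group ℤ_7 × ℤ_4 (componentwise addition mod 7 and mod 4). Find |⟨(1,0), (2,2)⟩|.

14

|⟨(1,0)⟩| = 7 and |⟨(2,2)⟩| = 14, so |H| is a multiple of lcm(7, 14) = 14 and divides |G| = 28.
Closing under the operation: H = {(0,0), (0,2), (1,0), (1,2), (2,0), (2,2), (3,0), (3,2), (4,0), (4,2), (5,0), (5,2), (6,0), (6,2)}, so |H| = 14.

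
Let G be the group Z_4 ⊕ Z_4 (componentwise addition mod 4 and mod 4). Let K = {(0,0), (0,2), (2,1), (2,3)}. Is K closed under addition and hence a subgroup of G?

Yes

|K| = 4 divides |G| = 16, consistent with Lagrange.
K contains the identity, every element's inverse is in K, and K is closed under +: it is a subgroup.
In fact K = ⟨(2,3)⟩.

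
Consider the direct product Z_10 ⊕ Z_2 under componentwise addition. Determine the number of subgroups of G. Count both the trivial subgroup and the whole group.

10

|G| = 20, so by Lagrange every subgroup order divides 20. Divisors: 1, 2, 4, 5, 10, 20.
Subgroups by order — order 1: 1; order 2: 3; order 4: 1; order 5: 1; order 10: 3; order 20: 1.
Total: 1 + 3 + 1 + 1 + 3 + 1 = 10.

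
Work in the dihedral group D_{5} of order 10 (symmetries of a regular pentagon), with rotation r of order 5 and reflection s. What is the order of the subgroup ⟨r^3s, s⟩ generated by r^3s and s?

10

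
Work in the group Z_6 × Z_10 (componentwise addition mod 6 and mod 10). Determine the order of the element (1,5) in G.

6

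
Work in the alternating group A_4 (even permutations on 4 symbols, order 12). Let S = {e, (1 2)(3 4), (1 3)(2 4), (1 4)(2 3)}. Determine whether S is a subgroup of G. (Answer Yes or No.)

|S| = 4 divides |G| = 12, consistent with Lagrange.
S contains the identity, every element's inverse is in S, and S is closed under ∘: it is a subgroup.

Yes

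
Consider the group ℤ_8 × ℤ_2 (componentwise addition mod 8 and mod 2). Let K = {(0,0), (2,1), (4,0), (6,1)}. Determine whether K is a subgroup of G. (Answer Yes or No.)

|K| = 4 divides |G| = 16, consistent with Lagrange.
K contains the identity, every element's inverse is in K, and K is closed under +: it is a subgroup.
In fact K = ⟨(6,1)⟩.

Yes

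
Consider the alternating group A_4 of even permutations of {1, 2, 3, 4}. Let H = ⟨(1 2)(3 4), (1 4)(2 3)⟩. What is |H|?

|⟨(1 2)(3 4)⟩| = 2 and |⟨(1 4)(2 3)⟩| = 2, so |H| is a multiple of lcm(2, 2) = 2 and divides |G| = 12.
Closing under the operation: H = {e, (1 2)(3 4), (1 3)(2 4), (1 4)(2 3)}, so |H| = 4.

4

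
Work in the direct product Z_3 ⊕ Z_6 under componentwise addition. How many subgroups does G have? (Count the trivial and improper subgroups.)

12

|G| = 18, so by Lagrange every subgroup order divides 18. Divisors: 1, 2, 3, 6, 9, 18.
Subgroups by order — order 1: 1; order 2: 1; order 3: 4; order 6: 4; order 9: 1; order 18: 1.
Total: 1 + 1 + 4 + 4 + 1 + 1 = 12.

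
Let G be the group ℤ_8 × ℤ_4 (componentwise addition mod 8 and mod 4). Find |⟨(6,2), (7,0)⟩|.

|⟨(6,2)⟩| = 4 and |⟨(7,0)⟩| = 8, so |H| is a multiple of lcm(4, 8) = 8 and divides |G| = 32.
Closing under the operation: H = {(0,0), (0,2), (1,0), (1,2), (2,0), (2,2), (3,0), (3,2), (4,0), (4,2), (5,0), (5,2), (6,0), (6,2), (7,0), (7,2)}, so |H| = 16.

16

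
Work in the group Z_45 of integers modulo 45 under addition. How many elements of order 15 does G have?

8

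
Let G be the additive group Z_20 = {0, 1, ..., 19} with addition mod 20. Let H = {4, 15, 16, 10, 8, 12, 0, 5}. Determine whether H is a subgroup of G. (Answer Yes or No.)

|H| = 8 does not divide |G| = 20, so by Lagrange H is not a subgroup.

No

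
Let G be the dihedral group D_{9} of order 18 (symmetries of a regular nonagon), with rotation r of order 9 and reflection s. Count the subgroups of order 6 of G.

|G| = 18 and 6 | 18, so subgroups of order 6 are possible by Lagrange.
The subgroups of order 6 are: {e, r^3, r^6, r^2s, r^5s, r^8s}; {e, r^3, r^6, s, r^3s, r^6s}; {e, r^3, r^6, rs, r^4s, r^7s}.
So G has 3 subgroups of order 6.

3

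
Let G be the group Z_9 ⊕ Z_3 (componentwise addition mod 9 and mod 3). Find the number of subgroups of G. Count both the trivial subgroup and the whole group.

10

|G| = 27, so by Lagrange every subgroup order divides 27. Divisors: 1, 3, 9, 27.
Subgroups by order — order 1: 1; order 3: 4; order 9: 4; order 27: 1.
Total: 1 + 4 + 4 + 1 = 10.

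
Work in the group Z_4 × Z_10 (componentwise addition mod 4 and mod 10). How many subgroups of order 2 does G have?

3

|G| = 40 and 2 | 40, so subgroups of order 2 are possible by Lagrange.
The subgroups of order 2 are: {(0,0), (0,5)}; {(0,0), (2,0)}; {(0,0), (2,5)}.
So G has 3 subgroups of order 2.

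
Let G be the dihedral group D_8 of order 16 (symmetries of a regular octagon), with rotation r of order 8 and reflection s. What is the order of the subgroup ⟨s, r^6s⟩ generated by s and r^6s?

8

|⟨s⟩| = 2 and |⟨r^6s⟩| = 2, so |H| is a multiple of lcm(2, 2) = 2 and divides |G| = 16.
Closing under the operation: H = {e, r^2, r^4, r^6, s, r^2s, r^4s, r^6s}, so |H| = 8.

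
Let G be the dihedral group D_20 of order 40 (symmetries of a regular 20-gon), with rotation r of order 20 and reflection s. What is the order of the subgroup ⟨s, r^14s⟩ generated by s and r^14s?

20

|⟨s⟩| = 2 and |⟨r^14s⟩| = 2, so |H| is a multiple of lcm(2, 2) = 2 and divides |G| = 40.
Closing under the operation: H = {e, r^2, r^4, r^6, r^8, r^10, r^12, r^14, r^16, r^18, s, r^2s, r^4s, r^6s, r^8s, r^10s, r^12s, r^14s, r^16s, r^18s}, so |H| = 20.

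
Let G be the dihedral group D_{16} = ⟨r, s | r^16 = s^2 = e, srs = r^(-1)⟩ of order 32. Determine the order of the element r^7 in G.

16

Computing powers of r^7: the smallest k with (r^7)^k = e is k = 16.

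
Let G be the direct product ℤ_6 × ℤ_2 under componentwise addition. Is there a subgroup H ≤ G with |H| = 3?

Yes

3 | 12. A subgroup of order 3 is {(0,0), (2,0), (4,0)}.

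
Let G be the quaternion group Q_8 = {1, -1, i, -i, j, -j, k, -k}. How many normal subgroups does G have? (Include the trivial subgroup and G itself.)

6

G has 6 subgroups. Checking conjugation-invariance by order — order 1: 1/1 normal; order 2: 1/1 normal; order 4: 3/3 normal; order 8: 1/1 normal.
Total normal subgroups: 6.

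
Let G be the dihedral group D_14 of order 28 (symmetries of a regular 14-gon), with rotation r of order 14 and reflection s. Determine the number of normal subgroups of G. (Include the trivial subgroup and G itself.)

7

G has 28 subgroups. Checking conjugation-invariance by order — order 1: 1/1 normal; order 2: 1/15 normal; order 4: 0/7 normal; order 7: 1/1 normal; order 14: 3/3 normal; order 28: 1/1 normal.
Total normal subgroups: 7.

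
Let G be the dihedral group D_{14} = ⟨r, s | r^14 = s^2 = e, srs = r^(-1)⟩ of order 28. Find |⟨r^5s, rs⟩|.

14

|⟨r^5s⟩| = 2 and |⟨rs⟩| = 2, so |H| is a multiple of lcm(2, 2) = 2 and divides |G| = 28.
Closing under the operation: H = {e, r^2, r^4, r^6, r^8, r^10, r^12, rs, r^3s, r^5s, r^7s, r^9s, r^11s, r^13s}, so |H| = 14.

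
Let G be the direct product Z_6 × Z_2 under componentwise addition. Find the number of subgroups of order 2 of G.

|G| = 12 and 2 | 12, so subgroups of order 2 are possible by Lagrange.
The subgroups of order 2 are: {(0,0), (0,1)}; {(0,0), (3,0)}; {(0,0), (3,1)}.
So G has 3 subgroups of order 2.

3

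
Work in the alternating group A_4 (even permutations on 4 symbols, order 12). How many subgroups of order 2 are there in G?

|G| = 12 and 2 | 12, so subgroups of order 2 are possible by Lagrange.
The subgroups of order 2 are: {e, (1 2)(3 4)}; {e, (1 3)(2 4)}; {e, (1 4)(2 3)}.
So G has 3 subgroups of order 2.

3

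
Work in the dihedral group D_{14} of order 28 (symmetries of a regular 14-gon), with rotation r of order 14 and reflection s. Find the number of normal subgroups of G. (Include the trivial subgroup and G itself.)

G has 28 subgroups. Checking conjugation-invariance by order — order 1: 1/1 normal; order 2: 1/15 normal; order 4: 0/7 normal; order 7: 1/1 normal; order 14: 3/3 normal; order 28: 1/1 normal.
Total normal subgroups: 7.

7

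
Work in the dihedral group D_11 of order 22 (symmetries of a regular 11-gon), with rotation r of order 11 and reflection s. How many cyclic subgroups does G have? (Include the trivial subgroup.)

13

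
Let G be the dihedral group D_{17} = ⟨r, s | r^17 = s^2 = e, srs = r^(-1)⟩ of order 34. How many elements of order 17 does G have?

Enumerating element orders in G gives 16 elements of order 17.

16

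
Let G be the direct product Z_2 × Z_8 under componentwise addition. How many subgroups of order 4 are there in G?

3

|G| = 16 and 4 | 16, so subgroups of order 4 are possible by Lagrange.
The subgroups of order 4 are: {(0,0), (0,2), (0,4), (0,6)}; {(0,0), (0,4), (1,0), (1,4)}; {(0,0), (0,4), (1,2), (1,6)}.
So G has 3 subgroups of order 4.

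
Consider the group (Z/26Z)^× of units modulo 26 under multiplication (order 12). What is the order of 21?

4

Compute successive powers of 21 mod 26: 21, 25, 5, 1; 21^4 ≡ 1 (mod 26).
So |⟨21⟩| = 4.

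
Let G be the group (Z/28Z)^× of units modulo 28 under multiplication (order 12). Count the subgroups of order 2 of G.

|G| = 12 and 2 | 12, so subgroups of order 2 are possible by Lagrange.
The subgroups of order 2 are: {1, 13}; {1, 15}; {1, 27}.
So G has 3 subgroups of order 2.

3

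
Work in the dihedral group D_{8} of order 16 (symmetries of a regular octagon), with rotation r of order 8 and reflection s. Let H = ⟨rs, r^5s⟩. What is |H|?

4

|⟨rs⟩| = 2 and |⟨r^5s⟩| = 2, so |H| is a multiple of lcm(2, 2) = 2 and divides |G| = 16.
Closing under the operation: H = {e, r^4, rs, r^5s}, so |H| = 4.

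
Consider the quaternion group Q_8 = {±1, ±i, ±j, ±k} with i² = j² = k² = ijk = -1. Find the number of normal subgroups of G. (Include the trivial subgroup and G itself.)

6

G has 6 subgroups. Checking conjugation-invariance by order — order 1: 1/1 normal; order 2: 1/1 normal; order 4: 3/3 normal; order 8: 1/1 normal.
Total normal subgroups: 6.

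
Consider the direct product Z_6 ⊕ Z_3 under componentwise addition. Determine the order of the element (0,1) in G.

The order of (0,1) in Z_6 × Z_3 is lcm(ord(0) in Z_6, ord(1) in Z_3).
ord(0) = 1 and ord(1) = 3, so |⟨(0,1)⟩| = lcm(1, 3) = 3.

3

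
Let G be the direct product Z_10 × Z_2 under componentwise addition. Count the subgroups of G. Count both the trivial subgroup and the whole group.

10

|G| = 20, so by Lagrange every subgroup order divides 20. Divisors: 1, 2, 4, 5, 10, 20.
Subgroups by order — order 1: 1; order 2: 3; order 4: 1; order 5: 1; order 10: 3; order 20: 1.
Total: 1 + 3 + 1 + 1 + 3 + 1 = 10.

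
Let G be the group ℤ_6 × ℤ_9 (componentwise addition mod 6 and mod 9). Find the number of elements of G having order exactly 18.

18

An element (a,b) has order lcm(ord(a), ord(b)); count pairs with lcm equal to 18.
Enumerating gives 18 such elements.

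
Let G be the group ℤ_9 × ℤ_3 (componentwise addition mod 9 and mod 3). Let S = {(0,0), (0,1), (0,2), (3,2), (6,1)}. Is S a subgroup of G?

|S| = 5 does not divide |G| = 27, so by Lagrange S is not a subgroup.

No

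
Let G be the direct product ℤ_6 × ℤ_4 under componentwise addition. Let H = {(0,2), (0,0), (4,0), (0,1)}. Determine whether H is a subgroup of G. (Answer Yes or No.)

No

(0,1) ∈ H but its inverse (0,3) ∉ H, so H is not a subgroup.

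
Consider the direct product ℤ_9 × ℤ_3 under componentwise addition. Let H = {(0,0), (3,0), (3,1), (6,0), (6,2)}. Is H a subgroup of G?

No

|H| = 5 does not divide |G| = 27, so by Lagrange H is not a subgroup.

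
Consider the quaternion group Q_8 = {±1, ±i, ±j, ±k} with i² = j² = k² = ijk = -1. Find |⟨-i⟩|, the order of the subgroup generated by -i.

4

Computing powers of -i: the smallest k with (-i)^k = e is k = 4.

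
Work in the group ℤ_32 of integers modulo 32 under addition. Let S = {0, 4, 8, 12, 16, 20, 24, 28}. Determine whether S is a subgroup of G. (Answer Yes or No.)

Yes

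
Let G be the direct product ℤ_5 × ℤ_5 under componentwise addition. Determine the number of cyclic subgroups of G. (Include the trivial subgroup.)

7

Group the elements of G by the cyclic subgroup they generate; each cyclic subgroup of order d accounts for φ(d) elements.
Cyclic subgroups by order — order 1: 1; order 5: 6.
Total: 7.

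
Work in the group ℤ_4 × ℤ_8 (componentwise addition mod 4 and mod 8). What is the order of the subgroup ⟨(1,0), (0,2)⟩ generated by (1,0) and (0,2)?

|⟨(1,0)⟩| = 4 and |⟨(0,2)⟩| = 4, so |H| is a multiple of lcm(4, 4) = 4 and divides |G| = 32.
Closing under the operation: H = {(0,0), (0,2), (0,4), (0,6), (1,0), (1,2), (1,4), (1,6), (2,0), (2,2), (2,4), (2,6), (3,0), (3,2), (3,4), (3,6)}, so |H| = 16.

16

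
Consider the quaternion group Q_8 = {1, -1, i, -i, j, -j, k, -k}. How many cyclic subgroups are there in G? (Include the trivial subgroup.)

5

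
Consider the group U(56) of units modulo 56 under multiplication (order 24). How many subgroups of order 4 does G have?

|G| = 24 and 4 | 24, so subgroups of order 4 are possible by Lagrange.
The subgroups of order 4 are: {1, 13, 15, 27}; {1, 13, 29, 41}; {1, 13, 43, 55}; {1, 15, 29, 43}; … (7 in all).
So G has 7 subgroups of order 4.

7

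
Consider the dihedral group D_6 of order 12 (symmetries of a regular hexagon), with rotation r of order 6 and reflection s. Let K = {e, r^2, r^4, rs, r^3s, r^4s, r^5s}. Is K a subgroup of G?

|K| = 7 does not divide |G| = 12, so by Lagrange K is not a subgroup.

No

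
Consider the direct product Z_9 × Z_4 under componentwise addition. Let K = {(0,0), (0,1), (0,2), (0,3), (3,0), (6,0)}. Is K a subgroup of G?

No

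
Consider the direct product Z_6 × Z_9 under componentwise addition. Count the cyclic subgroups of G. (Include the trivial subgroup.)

Each element a generates a cyclic subgroup ⟨a⟩; distinct elements may generate the same one (a cyclic group of order d has φ(d) generators).
Cyclic subgroups by order — order 1: 1; order 2: 1; order 3: 4; order 6: 4; order 9: 3; order 18: 3.
Total: 16.

16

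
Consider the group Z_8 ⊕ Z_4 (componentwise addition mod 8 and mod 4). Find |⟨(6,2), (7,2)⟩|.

|⟨(6,2)⟩| = 4 and |⟨(7,2)⟩| = 8, so |H| is a multiple of lcm(4, 8) = 8 and divides |G| = 32.
Closing under the operation: H = {(0,0), (0,2), (1,0), (1,2), (2,0), (2,2), (3,0), (3,2), (4,0), (4,2), (5,0), (5,2), (6,0), (6,2), (7,0), (7,2)}, so |H| = 16.

16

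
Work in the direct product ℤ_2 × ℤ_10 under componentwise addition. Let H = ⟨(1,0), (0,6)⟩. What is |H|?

10

|⟨(1,0)⟩| = 2 and |⟨(0,6)⟩| = 5, so |H| is a multiple of lcm(2, 5) = 10 and divides |G| = 20.
Closing under the operation: H = {(0,0), (0,2), (0,4), (0,6), (0,8), (1,0), (1,2), (1,4), (1,6), (1,8)}, so |H| = 10.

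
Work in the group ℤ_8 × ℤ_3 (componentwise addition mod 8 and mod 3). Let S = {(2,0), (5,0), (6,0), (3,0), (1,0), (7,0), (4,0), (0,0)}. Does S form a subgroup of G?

|S| = 8 divides |G| = 24, consistent with Lagrange.
S contains the identity, every element's inverse is in S, and S is closed under +: it is a subgroup.
In fact S = ⟨(7,0)⟩.

Yes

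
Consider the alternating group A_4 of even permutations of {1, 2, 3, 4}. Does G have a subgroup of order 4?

4 | 12. A subgroup of order 4 is {e, (1 2)(3 4), (1 3)(2 4), (1 4)(2 3)}.

Yes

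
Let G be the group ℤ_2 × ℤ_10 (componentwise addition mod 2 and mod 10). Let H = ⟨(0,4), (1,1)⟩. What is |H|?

|⟨(0,4)⟩| = 5 and |⟨(1,1)⟩| = 10, so |H| is a multiple of lcm(5, 10) = 10 and divides |G| = 20.
Closing under the operation: H = {(0,0), (0,2), (0,4), (0,6), (0,8), (1,1), (1,3), (1,5), (1,7), (1,9)}, so |H| = 10.

10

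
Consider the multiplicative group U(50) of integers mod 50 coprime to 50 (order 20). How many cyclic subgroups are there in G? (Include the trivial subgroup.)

Each element a generates a cyclic subgroup ⟨a⟩; distinct elements may generate the same one (a cyclic group of order d has φ(d) generators).
Cyclic subgroups by order — order 1: 1; order 2: 1; order 4: 1; order 5: 1; order 10: 1; order 20: 1.
Total: 6.

6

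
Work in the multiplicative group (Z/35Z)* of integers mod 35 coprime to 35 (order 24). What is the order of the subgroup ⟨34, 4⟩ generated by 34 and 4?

|⟨34⟩| = 2 and |⟨4⟩| = 6, so |H| is a multiple of lcm(2, 6) = 6 and divides |G| = 24.
Closing under the operation: H = {1, 4, 6, 9, 11, 16, 19, 24, 26, 29, 31, 34}, so |H| = 12.

12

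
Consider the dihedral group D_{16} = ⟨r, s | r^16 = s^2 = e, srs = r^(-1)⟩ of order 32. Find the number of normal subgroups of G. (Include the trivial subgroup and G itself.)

8

G has 36 subgroups. Checking conjugation-invariance by order — order 1: 1/1 normal; order 2: 1/17 normal; order 4: 1/9 normal; order 8: 1/5 normal; order 16: 3/3 normal; order 32: 1/1 normal.
Total normal subgroups: 8.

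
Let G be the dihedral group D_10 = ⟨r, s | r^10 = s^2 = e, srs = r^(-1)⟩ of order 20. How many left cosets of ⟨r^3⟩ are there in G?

2

|⟨r^3⟩| = 10 and |G| = 20.
By Lagrange, [G : H] = |G|/|H| = 20/10 = 2.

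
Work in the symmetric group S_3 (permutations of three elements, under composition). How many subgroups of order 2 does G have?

|G| = 6 and 2 | 6, so subgroups of order 2 are possible by Lagrange.
The subgroups of order 2 are: {e, (1 2)}; {e, (1 3)}; {e, (2 3)}.
So G has 3 subgroups of order 2.

3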